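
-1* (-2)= 2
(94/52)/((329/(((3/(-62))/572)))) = -3/6454448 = -0.00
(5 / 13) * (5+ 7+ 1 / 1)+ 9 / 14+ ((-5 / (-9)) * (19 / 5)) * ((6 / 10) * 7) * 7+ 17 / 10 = 7288 / 105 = 69.41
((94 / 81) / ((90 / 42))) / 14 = 47 / 1215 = 0.04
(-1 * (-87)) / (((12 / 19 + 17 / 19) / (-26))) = -1482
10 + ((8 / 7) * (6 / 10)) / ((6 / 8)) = 382 / 35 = 10.91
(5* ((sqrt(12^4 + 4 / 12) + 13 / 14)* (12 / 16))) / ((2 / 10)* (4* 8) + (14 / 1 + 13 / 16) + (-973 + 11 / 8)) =-100* sqrt(186627) / 76033-1950 / 532231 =-0.57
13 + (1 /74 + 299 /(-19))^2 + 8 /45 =23164638953 /88957620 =260.40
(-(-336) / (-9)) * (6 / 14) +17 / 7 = -95 / 7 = -13.57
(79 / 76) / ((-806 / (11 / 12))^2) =9559 / 7109616384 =0.00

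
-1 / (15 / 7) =-7 / 15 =-0.47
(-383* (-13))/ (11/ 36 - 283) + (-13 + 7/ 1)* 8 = -667740/ 10177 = -65.61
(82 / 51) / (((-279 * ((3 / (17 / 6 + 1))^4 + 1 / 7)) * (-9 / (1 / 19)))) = 160628734 / 2468860742007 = 0.00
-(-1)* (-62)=-62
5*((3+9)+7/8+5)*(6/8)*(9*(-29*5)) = -2799225/32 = -87475.78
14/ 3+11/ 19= 299/ 57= 5.25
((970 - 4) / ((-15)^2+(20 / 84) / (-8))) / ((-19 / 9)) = -1460592 / 718105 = -2.03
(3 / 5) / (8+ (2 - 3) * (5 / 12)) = 36 / 455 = 0.08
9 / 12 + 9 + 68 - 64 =55 / 4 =13.75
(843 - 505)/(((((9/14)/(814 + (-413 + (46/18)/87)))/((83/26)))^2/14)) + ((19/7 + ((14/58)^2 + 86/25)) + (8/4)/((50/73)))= 18766256436.77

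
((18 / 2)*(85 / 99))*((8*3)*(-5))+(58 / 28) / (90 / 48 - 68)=-37771876 / 40733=-927.30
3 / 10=0.30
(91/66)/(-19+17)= -91/132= -0.69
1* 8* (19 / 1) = 152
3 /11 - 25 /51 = -122 /561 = -0.22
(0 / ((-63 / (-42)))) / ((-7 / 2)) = 0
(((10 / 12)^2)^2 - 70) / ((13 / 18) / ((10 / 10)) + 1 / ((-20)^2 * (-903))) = -677964875 / 7043373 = -96.26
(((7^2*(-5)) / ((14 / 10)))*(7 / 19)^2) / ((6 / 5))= -42875 / 2166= -19.79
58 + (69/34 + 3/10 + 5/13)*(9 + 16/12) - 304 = -722521/3315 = -217.96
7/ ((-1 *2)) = -7/ 2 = -3.50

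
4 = 4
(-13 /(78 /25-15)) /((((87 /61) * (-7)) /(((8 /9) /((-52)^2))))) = -0.00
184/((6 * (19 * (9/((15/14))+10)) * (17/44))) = 220/969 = 0.23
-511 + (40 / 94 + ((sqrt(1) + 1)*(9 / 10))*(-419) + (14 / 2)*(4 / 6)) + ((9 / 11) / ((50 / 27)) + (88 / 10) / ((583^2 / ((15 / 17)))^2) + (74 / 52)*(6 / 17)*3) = -349983396984236983679 / 278170996264225350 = -1258.16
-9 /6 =-3 /2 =-1.50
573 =573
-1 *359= -359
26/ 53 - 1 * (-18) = 980/ 53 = 18.49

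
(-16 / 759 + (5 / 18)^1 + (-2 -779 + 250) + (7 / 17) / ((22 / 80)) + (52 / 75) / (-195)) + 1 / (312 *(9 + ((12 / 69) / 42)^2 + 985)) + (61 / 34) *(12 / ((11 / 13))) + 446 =-1349076123766398289 / 23338124556318000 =-57.81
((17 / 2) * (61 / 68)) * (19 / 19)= 61 / 8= 7.62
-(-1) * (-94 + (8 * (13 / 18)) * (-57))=-1270 / 3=-423.33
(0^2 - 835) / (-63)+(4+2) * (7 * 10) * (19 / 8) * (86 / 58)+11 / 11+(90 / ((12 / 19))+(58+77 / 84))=12385031 / 7308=1694.72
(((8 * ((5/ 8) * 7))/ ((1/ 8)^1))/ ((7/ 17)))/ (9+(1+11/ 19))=64.28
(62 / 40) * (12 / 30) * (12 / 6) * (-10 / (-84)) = 31 / 210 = 0.15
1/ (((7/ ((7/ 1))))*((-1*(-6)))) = 0.17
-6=-6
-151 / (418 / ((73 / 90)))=-0.29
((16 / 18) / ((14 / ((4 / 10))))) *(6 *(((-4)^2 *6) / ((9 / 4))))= 2048 / 315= 6.50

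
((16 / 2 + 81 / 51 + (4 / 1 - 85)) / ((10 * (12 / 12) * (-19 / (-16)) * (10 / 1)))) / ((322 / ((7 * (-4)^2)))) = -38848 / 185725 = -0.21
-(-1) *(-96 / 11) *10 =-960 / 11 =-87.27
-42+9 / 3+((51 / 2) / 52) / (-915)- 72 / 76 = -24075803 / 602680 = -39.95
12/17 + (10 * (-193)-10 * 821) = -172368/17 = -10139.29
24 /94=12 /47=0.26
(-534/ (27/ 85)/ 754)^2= 57229225/ 11512449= 4.97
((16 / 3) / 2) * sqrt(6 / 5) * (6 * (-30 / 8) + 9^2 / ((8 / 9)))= 183 * sqrt(30) / 5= 200.47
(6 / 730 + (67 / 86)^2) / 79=1660673 / 213263660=0.01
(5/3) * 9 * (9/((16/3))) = 405/16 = 25.31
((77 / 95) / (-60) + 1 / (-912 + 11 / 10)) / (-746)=758393 / 38733289800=0.00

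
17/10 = 1.70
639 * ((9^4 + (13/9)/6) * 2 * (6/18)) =25155797/9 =2795088.56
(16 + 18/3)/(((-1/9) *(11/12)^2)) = -235.64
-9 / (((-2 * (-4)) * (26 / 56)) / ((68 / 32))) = -5.15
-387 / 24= -129 / 8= -16.12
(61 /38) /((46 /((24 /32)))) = 183 /6992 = 0.03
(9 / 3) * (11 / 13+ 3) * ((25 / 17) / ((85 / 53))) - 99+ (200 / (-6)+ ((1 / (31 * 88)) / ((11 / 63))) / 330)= -121.75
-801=-801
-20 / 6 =-10 / 3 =-3.33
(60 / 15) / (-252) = -1 / 63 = -0.02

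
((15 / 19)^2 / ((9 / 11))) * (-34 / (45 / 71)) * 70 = -9293900 / 3249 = -2860.54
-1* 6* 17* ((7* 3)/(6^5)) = -119/432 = -0.28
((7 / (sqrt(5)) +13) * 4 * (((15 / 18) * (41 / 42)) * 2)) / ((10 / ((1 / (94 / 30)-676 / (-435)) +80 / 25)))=4252561 * sqrt(5) / 920025 +55283293 / 1288035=53.26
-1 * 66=-66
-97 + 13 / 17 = -1636 / 17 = -96.24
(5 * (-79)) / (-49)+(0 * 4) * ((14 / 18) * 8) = 395 / 49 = 8.06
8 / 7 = 1.14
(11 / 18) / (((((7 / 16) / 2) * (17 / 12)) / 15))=3520 / 119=29.58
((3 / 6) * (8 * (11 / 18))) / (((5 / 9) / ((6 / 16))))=33 / 20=1.65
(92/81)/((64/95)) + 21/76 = 48319/24624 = 1.96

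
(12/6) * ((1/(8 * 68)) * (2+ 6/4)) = 7/544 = 0.01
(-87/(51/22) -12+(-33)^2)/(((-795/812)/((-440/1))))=1262698976/2703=467147.23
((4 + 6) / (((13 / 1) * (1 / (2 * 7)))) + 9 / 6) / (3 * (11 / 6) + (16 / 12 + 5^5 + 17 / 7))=0.00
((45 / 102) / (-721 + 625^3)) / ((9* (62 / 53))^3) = 744385 / 480727568584710144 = 0.00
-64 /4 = -16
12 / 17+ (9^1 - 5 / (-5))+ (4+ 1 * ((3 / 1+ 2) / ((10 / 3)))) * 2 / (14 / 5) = 3483 / 238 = 14.63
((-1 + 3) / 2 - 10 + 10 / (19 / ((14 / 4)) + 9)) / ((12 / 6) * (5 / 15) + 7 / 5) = -12585 / 3131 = -4.02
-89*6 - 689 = -1223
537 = 537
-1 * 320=-320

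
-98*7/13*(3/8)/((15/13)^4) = -753571/67500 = -11.16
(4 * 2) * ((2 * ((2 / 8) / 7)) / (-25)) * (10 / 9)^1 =-8 / 315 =-0.03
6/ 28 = 3/ 14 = 0.21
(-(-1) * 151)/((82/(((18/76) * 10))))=6795/1558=4.36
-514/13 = -39.54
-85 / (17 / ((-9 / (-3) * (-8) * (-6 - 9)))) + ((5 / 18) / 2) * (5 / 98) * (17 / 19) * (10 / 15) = -180985975 / 100548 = -1800.00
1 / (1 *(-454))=-1 / 454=-0.00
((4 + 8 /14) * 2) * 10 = 640 /7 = 91.43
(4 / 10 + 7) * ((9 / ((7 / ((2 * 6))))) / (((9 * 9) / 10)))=296 / 21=14.10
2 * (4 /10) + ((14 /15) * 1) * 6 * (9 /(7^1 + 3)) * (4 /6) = 104 /25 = 4.16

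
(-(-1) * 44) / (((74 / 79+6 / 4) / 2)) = 1264 / 35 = 36.11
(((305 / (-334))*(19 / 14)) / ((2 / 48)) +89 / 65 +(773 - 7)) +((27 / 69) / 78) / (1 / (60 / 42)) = 99163696 / 134435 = 737.63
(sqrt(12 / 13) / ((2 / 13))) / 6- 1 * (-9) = sqrt(39) / 6 + 9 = 10.04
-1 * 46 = -46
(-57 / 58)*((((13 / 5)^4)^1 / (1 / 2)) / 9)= -542659 / 54375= -9.98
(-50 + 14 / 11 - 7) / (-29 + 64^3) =-613 / 2883265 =-0.00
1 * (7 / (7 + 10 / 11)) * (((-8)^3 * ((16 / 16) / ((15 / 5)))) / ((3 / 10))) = -394240 / 783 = -503.50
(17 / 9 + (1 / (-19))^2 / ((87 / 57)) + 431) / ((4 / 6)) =2146705 / 3306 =649.34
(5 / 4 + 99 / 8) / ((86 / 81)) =8829 / 688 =12.83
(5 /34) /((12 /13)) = 65 /408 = 0.16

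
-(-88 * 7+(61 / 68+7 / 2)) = 41589 / 68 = 611.60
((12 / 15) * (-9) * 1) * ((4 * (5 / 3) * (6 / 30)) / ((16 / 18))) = -54 / 5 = -10.80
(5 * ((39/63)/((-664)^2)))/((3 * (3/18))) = 65/4629408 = 0.00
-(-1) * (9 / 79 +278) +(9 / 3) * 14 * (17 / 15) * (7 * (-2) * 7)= -1732741 / 395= -4386.69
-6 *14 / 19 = -4.42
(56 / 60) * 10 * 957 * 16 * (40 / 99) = 519680 / 9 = 57742.22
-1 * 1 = -1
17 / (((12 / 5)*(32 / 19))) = 1615 / 384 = 4.21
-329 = -329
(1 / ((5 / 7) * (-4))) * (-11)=77 / 20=3.85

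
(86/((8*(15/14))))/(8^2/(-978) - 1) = -49063/5210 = -9.42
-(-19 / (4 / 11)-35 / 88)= 4633 / 88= 52.65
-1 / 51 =-0.02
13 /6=2.17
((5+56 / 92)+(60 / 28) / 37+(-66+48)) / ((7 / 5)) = -367350 / 41699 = -8.81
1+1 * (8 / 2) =5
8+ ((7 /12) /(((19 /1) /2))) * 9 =8.55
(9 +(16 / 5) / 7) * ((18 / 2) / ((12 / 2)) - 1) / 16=0.30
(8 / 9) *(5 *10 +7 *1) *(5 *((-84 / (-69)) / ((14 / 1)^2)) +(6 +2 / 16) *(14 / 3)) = 2100754 / 1449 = 1449.80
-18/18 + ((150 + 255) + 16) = 420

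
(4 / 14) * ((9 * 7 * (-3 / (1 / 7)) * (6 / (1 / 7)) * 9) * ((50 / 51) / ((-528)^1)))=99225 / 374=265.31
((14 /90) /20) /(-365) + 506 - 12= 162278993 /328500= 494.00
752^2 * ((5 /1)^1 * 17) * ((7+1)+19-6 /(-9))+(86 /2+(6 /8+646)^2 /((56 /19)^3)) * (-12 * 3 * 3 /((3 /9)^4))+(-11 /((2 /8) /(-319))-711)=2500628995899661 /2107392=1186598884.26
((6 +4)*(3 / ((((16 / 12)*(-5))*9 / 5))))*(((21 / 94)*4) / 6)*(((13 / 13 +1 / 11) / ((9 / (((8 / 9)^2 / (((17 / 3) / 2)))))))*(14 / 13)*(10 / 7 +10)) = -1433600 / 9254817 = -0.15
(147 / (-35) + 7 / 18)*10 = -343 / 9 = -38.11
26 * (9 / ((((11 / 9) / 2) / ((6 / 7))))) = 25272 / 77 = 328.21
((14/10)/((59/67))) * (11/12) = 5159/3540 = 1.46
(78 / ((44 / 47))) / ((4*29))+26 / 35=130507 / 89320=1.46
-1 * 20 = -20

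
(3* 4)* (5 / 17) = 60 / 17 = 3.53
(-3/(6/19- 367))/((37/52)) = 2964/257779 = 0.01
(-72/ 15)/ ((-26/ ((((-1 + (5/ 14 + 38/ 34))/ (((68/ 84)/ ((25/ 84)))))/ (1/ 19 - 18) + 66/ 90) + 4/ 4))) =142682219/ 448397950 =0.32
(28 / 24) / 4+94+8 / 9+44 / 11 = 7141 / 72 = 99.18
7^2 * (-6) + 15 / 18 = -1759 / 6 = -293.17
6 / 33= 2 / 11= 0.18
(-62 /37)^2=3844 /1369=2.81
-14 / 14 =-1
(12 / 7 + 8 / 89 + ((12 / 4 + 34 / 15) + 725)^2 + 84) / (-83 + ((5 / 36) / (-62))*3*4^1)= -4635483931816 / 721574175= -6424.13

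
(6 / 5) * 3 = 3.60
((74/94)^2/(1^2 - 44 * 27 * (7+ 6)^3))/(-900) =1369/5189010583500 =0.00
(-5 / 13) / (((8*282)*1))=-5 / 29328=-0.00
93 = 93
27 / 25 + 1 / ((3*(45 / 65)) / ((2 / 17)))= 13043 / 11475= 1.14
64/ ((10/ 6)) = 192/ 5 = 38.40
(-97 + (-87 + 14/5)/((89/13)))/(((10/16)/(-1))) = 389104/2225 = 174.88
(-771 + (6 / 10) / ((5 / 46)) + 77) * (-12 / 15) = 550.78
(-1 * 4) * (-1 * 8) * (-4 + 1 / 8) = -124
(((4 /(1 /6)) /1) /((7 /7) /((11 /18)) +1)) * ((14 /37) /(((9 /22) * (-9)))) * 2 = -54208 /28971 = -1.87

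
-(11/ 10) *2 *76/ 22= -38/ 5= -7.60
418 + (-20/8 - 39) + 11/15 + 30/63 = 79319/210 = 377.71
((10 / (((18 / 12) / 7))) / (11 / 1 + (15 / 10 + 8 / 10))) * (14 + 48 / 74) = 108400 / 2109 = 51.40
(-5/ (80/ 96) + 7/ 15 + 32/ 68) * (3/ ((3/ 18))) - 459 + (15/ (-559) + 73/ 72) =-1878659933/ 3421080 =-549.14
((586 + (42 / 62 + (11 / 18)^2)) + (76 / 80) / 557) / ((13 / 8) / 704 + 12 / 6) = 23121263368192 / 78861583395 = 293.19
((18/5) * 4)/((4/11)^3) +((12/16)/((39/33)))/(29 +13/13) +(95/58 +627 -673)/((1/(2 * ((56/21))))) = 1422763/22620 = 62.90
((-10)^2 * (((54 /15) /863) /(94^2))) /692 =45 /659602982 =0.00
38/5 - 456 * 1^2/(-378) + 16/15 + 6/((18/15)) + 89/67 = 68386/4221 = 16.20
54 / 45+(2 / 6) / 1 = 23 / 15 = 1.53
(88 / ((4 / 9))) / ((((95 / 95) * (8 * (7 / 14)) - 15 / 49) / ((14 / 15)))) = 45276 / 905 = 50.03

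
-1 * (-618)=618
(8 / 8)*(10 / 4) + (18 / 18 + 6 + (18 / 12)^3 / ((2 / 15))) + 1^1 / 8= 559 / 16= 34.94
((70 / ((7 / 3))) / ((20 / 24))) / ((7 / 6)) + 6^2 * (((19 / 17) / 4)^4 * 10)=618348267 / 18708704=33.05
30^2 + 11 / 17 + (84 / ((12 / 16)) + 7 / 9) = 155054 / 153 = 1013.42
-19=-19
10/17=0.59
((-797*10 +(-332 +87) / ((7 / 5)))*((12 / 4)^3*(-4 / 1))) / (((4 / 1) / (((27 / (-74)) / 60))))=-395847 / 296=-1337.32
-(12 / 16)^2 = -9 / 16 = -0.56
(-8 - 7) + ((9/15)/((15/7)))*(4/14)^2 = -2621/175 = -14.98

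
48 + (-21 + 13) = 40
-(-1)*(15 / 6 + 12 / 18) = 19 / 6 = 3.17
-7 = -7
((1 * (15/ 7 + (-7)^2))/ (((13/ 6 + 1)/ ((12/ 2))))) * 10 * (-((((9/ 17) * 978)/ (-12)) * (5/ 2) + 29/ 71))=16716154860/ 160531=104130.39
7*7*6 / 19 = 294 / 19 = 15.47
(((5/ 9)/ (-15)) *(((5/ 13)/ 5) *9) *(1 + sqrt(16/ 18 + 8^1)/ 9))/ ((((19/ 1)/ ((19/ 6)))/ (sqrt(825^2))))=-275/ 78-550 *sqrt(5)/ 1053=-4.69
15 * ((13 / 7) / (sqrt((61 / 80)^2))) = 15600 / 427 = 36.53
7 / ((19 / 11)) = 4.05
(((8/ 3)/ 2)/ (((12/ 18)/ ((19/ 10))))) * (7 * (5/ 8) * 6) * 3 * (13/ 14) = 2223/ 8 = 277.88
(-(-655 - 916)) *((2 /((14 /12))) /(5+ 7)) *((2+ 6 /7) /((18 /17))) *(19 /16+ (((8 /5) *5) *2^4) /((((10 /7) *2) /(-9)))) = -858923827 /3528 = -243459.13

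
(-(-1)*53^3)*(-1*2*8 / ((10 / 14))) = -16674224 / 5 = -3334844.80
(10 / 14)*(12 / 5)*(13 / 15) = 52 / 35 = 1.49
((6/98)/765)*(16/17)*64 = 1024/212415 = 0.00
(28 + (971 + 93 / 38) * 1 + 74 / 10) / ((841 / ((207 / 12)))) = 13225989 / 639160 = 20.69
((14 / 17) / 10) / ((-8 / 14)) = -49 / 340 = -0.14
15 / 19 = 0.79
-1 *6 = -6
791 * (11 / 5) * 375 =652575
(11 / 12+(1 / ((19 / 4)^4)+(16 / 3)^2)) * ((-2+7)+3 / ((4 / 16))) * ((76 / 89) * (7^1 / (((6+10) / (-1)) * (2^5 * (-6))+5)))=964309591 / 994424679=0.97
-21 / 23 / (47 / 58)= -1218 / 1081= -1.13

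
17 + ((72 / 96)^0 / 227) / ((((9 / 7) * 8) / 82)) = 139211 / 8172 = 17.04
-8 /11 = -0.73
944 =944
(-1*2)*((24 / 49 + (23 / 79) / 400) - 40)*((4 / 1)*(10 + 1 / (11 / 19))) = 7891765017 / 2129050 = 3706.71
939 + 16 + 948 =1903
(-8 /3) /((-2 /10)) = 40 /3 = 13.33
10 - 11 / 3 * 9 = -23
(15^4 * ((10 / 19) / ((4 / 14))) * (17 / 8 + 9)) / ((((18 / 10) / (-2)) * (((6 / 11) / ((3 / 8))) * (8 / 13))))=-12528140625 / 9728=-1287843.40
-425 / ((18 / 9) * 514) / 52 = -425 / 53456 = -0.01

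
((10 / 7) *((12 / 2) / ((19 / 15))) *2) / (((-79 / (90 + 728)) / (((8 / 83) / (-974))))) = 5889600 / 424703447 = 0.01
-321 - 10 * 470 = -5021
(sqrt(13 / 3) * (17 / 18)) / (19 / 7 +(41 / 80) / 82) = 9520 * sqrt(39) / 82269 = 0.72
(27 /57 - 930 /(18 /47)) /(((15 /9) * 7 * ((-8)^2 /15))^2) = -934119 /953344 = -0.98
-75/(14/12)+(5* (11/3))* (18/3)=320/7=45.71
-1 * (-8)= 8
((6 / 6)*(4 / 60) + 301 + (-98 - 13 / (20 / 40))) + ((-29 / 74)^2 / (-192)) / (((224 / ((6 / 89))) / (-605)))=9278544835787 / 52401377280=177.07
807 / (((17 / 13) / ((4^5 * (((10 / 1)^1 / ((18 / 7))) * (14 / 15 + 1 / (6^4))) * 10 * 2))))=189659375360 / 4131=45911250.39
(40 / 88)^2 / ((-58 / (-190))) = 2375 / 3509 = 0.68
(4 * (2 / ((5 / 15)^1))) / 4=6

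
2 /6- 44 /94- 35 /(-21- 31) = 3947 /7332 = 0.54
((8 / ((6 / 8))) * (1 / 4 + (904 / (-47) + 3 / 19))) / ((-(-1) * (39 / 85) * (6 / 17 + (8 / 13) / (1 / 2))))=-77737532 / 281295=-276.36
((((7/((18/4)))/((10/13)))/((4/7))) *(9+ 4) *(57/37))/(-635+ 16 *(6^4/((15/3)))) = 157339/7797084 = 0.02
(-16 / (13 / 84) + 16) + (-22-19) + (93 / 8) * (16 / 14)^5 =-23098819 / 218491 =-105.72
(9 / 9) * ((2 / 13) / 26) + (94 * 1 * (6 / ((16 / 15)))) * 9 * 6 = 9650747 / 338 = 28552.51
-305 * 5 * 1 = -1525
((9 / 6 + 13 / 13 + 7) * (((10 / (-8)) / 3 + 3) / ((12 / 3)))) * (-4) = -589 / 24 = -24.54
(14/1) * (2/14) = 2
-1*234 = -234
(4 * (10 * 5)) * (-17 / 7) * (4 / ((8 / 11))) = -18700 / 7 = -2671.43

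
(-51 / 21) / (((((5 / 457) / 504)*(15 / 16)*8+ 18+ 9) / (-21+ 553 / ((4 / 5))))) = -249944268 / 4145929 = -60.29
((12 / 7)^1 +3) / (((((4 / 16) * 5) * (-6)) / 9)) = -198 / 35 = -5.66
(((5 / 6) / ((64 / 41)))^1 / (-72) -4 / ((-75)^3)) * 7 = -7464401 / 144000000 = -0.05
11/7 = 1.57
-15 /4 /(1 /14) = -105 /2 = -52.50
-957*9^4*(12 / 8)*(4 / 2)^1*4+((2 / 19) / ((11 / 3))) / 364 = -2866031079909 / 38038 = -75346524.00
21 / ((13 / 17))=357 / 13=27.46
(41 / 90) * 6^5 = 3542.40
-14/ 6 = -7/ 3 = -2.33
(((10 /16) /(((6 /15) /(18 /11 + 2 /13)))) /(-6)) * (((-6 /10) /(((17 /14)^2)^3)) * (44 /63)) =172103680 /2824095573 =0.06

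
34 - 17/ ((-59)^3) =6982903/ 205379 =34.00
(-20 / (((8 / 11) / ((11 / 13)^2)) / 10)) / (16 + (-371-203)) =33275 / 94302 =0.35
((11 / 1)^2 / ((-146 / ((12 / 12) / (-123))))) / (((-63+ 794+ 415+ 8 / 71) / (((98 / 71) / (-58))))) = -5929 / 42378114468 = -0.00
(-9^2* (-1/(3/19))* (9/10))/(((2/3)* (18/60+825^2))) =4617/4537502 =0.00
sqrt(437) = 20.90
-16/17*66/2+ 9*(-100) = -15828/17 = -931.06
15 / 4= 3.75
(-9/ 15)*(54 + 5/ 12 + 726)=-1873/ 4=-468.25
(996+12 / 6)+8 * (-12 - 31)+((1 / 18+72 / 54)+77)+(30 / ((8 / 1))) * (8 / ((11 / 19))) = 155273 / 198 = 784.21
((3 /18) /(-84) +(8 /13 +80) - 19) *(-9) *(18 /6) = -1211073 /728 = -1663.56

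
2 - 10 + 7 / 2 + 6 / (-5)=-57 / 10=-5.70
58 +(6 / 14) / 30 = 4061 / 70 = 58.01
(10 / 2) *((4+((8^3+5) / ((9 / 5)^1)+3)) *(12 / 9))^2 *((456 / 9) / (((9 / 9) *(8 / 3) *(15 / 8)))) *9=17052950528 / 243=70176751.14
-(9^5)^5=-717897987691852588770249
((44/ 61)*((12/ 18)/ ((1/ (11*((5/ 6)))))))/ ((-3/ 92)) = -222640/ 1647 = -135.18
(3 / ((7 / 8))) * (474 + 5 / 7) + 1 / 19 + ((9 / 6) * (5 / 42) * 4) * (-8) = 1510017 / 931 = 1621.93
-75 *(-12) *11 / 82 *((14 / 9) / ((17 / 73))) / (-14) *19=-762850 / 697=-1094.48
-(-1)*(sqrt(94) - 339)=-329.30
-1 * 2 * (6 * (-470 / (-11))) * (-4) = 22560 / 11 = 2050.91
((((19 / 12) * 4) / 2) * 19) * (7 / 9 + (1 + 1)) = 167.13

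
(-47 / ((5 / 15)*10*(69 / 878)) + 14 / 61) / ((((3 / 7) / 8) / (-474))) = 11121962544 / 7015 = 1585454.39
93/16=5.81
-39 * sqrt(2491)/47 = -41.41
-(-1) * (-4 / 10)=-2 / 5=-0.40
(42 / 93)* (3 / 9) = 14 / 93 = 0.15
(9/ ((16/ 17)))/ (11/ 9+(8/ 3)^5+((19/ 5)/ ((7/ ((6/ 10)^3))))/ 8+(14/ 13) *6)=0.07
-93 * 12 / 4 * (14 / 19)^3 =-765576 / 6859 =-111.62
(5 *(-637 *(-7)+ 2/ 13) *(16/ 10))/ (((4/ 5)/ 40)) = 23187600/ 13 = 1783661.54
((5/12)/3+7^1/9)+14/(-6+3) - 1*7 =-43/4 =-10.75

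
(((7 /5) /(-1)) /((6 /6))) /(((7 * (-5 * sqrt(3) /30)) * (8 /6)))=3 * sqrt(3) /10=0.52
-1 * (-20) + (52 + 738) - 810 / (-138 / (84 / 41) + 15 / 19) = 14558130 / 17707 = 822.17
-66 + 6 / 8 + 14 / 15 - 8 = -4339 / 60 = -72.32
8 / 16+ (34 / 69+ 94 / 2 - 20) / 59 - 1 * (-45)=374255 / 8142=45.97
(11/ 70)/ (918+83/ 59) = 649/ 3797150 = 0.00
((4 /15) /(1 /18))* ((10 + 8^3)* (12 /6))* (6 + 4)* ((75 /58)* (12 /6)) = 129600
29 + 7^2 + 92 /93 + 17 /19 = 141155 /1767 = 79.88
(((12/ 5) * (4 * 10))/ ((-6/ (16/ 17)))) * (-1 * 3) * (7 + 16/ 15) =30976/ 85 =364.42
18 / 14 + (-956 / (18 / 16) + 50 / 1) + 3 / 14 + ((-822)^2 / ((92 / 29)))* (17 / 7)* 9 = 13488731177 / 2898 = 4654496.61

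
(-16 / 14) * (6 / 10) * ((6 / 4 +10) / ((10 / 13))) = -1794 / 175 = -10.25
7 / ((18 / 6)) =7 / 3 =2.33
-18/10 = -9/5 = -1.80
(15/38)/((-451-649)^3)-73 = -738438800003/10115600000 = -73.00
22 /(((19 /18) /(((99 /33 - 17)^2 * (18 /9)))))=155232 /19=8170.11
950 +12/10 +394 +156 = 7506/5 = 1501.20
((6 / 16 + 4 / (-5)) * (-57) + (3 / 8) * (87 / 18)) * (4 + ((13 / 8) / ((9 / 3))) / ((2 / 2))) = 227047 / 1920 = 118.25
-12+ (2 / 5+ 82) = 352 / 5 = 70.40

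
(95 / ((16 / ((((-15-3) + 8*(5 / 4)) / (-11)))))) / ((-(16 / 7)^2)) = -4655 / 5632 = -0.83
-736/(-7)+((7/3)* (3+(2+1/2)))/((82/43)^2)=30689795/282408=108.67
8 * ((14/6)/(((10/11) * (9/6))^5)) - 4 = -93644/2278125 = -0.04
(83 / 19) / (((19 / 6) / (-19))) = -498 / 19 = -26.21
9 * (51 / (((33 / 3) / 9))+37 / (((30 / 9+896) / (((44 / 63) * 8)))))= 39223929 / 103873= 377.61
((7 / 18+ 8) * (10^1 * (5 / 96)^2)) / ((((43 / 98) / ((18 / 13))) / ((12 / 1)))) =8.62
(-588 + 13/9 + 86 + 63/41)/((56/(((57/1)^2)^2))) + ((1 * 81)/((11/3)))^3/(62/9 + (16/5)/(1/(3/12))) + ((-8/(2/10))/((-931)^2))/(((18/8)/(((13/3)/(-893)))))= -74234291770394284079167609/789191850047003172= -94063682.70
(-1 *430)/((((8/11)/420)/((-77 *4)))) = 76484100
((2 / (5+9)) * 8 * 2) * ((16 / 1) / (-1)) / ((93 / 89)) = -22784 / 651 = -35.00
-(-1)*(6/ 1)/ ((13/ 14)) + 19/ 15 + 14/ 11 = 19307/ 2145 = 9.00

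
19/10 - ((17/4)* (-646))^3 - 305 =827797916731/40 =20694947918.28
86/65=1.32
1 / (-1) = -1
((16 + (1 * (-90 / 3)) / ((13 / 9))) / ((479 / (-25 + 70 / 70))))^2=0.06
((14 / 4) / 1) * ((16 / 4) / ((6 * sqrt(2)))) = 1.65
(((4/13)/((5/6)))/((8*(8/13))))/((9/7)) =7/120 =0.06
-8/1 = -8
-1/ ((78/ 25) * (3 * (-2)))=25/ 468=0.05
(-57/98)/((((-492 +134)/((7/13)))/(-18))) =-513/32578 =-0.02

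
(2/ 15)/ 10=1/ 75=0.01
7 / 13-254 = -3295 / 13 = -253.46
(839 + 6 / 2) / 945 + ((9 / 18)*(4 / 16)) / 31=209761 / 234360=0.90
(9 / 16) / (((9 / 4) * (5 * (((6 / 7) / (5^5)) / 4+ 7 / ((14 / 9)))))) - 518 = -203961233 / 393756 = -517.99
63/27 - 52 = -149/3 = -49.67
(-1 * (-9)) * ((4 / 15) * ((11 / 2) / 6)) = 11 / 5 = 2.20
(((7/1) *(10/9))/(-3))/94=-35/1269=-0.03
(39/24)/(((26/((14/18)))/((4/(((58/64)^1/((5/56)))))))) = 5/261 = 0.02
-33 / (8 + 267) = -3 / 25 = -0.12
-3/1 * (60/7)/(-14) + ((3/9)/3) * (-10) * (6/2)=-220/147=-1.50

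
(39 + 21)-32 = 28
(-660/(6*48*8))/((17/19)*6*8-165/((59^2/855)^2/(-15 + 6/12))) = -12662642245/8278720418592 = -0.00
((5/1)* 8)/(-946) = -20/473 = -0.04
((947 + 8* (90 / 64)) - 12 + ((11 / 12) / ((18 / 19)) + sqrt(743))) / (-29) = -204599 / 6264 - sqrt(743) / 29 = -33.60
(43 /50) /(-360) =-0.00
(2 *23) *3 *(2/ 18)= 46/ 3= 15.33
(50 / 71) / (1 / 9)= 6.34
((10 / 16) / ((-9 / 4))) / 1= -5 / 18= -0.28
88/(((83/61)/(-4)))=-21472/83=-258.70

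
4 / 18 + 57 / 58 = 629 / 522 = 1.20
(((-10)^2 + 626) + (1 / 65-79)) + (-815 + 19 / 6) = -64279 / 390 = -164.82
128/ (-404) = -0.32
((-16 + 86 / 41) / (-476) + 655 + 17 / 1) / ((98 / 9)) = 59018949 / 956284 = 61.72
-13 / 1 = -13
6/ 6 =1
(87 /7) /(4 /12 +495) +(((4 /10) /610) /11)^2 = 73445573527 /2927129301250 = 0.03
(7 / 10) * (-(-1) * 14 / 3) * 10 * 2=196 / 3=65.33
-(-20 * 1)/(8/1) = 5/2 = 2.50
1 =1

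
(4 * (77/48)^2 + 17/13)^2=7546223161/56070144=134.59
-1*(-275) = 275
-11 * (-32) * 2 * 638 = 449152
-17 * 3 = -51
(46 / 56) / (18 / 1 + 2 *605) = 23 / 34384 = 0.00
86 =86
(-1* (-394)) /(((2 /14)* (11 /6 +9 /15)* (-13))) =-82740 /949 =-87.19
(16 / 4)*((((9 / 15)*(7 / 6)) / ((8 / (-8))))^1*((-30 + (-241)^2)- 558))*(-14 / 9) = 11268628 / 45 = 250413.96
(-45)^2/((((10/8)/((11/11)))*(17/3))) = 285.88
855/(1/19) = 16245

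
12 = 12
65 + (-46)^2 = 2181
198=198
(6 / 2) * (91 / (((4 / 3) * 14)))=117 / 8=14.62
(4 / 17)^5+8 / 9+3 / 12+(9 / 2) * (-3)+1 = -11.36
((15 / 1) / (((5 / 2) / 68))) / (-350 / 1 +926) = 17 / 24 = 0.71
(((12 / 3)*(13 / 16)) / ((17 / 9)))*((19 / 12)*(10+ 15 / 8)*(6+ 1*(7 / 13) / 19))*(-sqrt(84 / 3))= -424365*sqrt(7) / 1088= -1031.95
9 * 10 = 90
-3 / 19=-0.16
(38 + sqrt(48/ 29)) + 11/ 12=4* sqrt(87)/ 29 + 467/ 12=40.20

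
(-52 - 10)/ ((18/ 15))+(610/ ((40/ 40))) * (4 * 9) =65725/ 3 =21908.33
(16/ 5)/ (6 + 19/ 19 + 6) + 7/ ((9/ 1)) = 599/ 585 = 1.02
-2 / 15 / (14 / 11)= -11 / 105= -0.10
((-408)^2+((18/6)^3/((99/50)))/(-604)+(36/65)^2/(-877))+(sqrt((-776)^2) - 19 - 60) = 2057599452778963/12309089650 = 167160.98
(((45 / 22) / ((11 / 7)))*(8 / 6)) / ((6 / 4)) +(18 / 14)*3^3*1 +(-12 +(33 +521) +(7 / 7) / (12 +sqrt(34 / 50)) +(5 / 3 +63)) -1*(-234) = 7981117289 / 9104403 -5*sqrt(17) / 3583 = 876.62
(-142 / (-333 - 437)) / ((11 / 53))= 3763 / 4235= 0.89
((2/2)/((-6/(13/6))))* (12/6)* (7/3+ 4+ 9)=-299/27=-11.07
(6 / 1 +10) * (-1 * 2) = -32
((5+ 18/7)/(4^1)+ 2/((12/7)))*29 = 88.73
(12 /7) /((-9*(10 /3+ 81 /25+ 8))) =-0.01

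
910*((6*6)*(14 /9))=50960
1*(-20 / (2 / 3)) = -30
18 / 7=2.57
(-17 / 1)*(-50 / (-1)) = -850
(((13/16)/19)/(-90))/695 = -13/19015200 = -0.00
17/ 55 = 0.31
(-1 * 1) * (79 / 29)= -79 / 29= -2.72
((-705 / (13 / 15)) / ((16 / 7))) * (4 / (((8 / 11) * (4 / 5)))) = -4071375 / 1664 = -2446.74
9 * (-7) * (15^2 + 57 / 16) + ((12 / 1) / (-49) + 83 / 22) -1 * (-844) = -116871669 / 8624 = -13551.91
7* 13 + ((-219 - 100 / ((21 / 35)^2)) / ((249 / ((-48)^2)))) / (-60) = 626029 / 3735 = 167.61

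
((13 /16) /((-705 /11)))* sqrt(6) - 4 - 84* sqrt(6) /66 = -4 - 159493* sqrt(6) /124080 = -7.15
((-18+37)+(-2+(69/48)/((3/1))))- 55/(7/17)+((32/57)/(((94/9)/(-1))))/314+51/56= -5425926965/47107536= -115.18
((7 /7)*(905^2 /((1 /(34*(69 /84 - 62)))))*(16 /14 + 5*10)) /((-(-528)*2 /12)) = -4269298037475 /4312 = -990096947.47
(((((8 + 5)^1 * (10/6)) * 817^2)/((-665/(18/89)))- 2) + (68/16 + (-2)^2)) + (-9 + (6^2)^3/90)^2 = 15892492403/62300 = 255096.19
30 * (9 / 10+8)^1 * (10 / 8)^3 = 33375 / 64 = 521.48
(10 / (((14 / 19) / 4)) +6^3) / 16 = 473 / 28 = 16.89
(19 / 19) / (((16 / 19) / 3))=3.56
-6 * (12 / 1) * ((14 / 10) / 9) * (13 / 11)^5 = -20792408 / 805255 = -25.82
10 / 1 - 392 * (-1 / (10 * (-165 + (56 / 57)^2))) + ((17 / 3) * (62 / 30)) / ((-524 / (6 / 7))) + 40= 729286789769 / 14661426990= 49.74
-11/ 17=-0.65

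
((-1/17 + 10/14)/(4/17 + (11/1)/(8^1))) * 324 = 67392/511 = 131.88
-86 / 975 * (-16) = 1376 / 975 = 1.41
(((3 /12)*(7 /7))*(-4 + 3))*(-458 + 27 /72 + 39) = 3349 /32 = 104.66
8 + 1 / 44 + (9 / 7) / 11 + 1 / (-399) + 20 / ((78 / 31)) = 1223745 / 76076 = 16.09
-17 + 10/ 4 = -29/ 2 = -14.50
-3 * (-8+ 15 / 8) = 147 / 8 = 18.38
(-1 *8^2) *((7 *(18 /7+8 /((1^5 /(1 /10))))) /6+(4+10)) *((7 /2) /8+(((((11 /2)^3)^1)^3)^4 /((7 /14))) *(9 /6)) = -4989306638005326563397679165631119656139 /3221225472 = -1548884634551072668097193000000.00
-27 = -27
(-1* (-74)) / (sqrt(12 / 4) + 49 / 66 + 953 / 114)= 132396693 / 15695231 - 14545773* sqrt(3) / 15695231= 6.83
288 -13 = 275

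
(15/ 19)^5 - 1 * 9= -21525516/ 2476099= -8.69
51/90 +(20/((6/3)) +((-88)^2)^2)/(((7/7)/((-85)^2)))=12998399095517/30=433279969850.57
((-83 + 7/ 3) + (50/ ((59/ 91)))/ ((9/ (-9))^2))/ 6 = -0.59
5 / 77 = 0.06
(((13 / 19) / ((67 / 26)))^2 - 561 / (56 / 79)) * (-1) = 71813827087 / 90749624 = 791.34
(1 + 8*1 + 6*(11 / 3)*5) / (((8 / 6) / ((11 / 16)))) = 61.36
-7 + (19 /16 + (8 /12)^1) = -5.15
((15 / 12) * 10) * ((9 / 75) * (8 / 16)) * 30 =45 / 2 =22.50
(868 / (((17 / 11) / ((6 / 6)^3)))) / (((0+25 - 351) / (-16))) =76384 / 2771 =27.57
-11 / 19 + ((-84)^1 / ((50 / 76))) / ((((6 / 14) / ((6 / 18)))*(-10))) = 66631 / 7125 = 9.35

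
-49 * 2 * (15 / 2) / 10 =-147 / 2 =-73.50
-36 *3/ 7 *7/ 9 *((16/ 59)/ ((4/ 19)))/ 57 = -16/ 59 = -0.27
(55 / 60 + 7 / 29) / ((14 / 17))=6851 / 4872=1.41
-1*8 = -8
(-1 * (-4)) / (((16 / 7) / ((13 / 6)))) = 3.79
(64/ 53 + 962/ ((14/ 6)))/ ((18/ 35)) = 383515/ 477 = 804.01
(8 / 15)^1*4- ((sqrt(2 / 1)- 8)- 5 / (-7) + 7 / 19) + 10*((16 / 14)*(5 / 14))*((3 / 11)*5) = 2245312 / 153615- sqrt(2) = 13.20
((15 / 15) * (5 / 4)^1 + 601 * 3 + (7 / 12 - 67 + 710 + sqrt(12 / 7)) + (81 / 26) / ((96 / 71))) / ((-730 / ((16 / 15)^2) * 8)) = -6115543 / 12811500 - 32 * sqrt(21) / 574875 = -0.48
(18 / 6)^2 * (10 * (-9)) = -810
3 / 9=1 / 3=0.33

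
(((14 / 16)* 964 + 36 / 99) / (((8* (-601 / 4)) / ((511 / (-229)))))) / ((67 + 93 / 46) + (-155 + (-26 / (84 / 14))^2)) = -1963750005 / 84237480998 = -0.02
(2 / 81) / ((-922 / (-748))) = 748 / 37341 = 0.02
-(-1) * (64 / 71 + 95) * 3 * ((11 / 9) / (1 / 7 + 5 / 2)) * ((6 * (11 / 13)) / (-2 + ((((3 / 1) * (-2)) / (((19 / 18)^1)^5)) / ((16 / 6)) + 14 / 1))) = 2040030729011 / 31055041095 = 65.69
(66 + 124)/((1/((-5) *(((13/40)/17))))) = -1235/68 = -18.16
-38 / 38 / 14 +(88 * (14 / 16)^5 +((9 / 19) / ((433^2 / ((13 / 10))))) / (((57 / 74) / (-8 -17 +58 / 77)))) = 4809919291846869 / 106734217891840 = 45.06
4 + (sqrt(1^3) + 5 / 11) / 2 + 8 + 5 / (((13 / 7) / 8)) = 4900 / 143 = 34.27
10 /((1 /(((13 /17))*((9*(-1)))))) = -1170 /17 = -68.82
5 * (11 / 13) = 55 / 13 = 4.23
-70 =-70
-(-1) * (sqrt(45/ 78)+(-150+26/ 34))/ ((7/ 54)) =-1145.38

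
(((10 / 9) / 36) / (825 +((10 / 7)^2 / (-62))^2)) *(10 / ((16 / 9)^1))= 2307361 / 10964593872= 0.00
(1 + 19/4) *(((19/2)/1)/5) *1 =437/40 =10.92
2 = 2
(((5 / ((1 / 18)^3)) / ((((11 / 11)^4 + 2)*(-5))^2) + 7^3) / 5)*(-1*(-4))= 9452 / 25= 378.08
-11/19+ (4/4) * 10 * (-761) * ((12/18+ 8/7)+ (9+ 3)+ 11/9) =-136927423/1197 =-114392.17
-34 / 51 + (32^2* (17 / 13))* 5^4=32639974 / 39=836922.41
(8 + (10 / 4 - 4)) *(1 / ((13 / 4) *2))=1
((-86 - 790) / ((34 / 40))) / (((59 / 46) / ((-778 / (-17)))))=-627005760 / 17051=-36772.37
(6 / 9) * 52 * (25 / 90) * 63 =1820 / 3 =606.67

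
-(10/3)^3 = -1000/27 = -37.04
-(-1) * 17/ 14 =17/ 14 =1.21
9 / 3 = 3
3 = 3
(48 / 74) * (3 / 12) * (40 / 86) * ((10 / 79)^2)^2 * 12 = 14400000 / 61969578871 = 0.00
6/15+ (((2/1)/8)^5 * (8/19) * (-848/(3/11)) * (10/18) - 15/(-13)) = 225029/266760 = 0.84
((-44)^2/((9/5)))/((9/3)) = 9680/27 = 358.52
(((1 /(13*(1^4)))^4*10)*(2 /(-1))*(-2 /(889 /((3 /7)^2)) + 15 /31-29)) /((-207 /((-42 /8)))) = 192542410 /380175385317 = 0.00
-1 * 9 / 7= -9 / 7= -1.29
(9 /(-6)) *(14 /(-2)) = 10.50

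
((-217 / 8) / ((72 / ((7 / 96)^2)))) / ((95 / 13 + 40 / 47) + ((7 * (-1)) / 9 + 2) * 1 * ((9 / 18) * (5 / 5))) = -6496763 / 28444557312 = -0.00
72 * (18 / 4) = 324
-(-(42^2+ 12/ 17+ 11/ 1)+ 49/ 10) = 301037/ 170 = 1770.81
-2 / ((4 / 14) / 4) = -28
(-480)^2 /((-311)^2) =230400 /96721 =2.38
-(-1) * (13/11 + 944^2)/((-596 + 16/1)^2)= 9802509/3700400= 2.65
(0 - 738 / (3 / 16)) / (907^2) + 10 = 8222554 / 822649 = 10.00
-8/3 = -2.67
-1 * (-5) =5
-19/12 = -1.58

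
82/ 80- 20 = -759/ 40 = -18.98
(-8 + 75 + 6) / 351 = 73 / 351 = 0.21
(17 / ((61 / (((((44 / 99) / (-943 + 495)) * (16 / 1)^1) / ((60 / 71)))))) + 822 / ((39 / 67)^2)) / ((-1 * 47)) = -94536519977 / 1831496940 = -51.62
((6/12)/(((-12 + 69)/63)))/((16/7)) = 147/608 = 0.24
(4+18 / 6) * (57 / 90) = 133 / 30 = 4.43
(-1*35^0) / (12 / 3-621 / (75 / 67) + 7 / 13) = 0.00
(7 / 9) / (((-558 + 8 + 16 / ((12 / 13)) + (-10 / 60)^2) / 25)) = -28 / 767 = -0.04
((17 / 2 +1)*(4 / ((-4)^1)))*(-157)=2983 / 2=1491.50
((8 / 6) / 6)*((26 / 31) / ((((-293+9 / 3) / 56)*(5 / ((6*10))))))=-5824 / 13485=-0.43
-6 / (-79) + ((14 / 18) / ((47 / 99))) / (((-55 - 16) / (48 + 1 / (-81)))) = -22022839 / 21353463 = -1.03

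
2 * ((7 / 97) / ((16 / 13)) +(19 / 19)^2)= 1643 / 776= 2.12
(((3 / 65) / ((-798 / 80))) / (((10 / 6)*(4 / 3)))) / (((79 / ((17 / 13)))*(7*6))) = -51 / 62148905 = -0.00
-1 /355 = -0.00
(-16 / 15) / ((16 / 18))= -6 / 5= -1.20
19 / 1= 19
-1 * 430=-430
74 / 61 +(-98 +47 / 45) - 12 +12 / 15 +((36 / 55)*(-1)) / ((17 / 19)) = -11054135 / 102663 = -107.67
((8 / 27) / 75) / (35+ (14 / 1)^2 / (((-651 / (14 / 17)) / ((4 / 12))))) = 4216 / 37262925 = 0.00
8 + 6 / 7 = 62 / 7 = 8.86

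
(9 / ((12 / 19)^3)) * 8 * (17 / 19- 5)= -4693 / 4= -1173.25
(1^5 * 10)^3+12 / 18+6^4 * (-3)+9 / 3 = -8653 / 3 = -2884.33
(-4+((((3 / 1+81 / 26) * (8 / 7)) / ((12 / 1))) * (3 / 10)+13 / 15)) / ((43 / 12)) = -16154 / 19565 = -0.83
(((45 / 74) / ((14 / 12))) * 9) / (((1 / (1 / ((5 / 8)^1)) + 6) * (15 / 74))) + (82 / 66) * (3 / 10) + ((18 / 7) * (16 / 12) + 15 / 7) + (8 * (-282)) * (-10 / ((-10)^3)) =-2677663 / 204050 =-13.12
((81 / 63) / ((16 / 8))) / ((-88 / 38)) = -171 / 616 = -0.28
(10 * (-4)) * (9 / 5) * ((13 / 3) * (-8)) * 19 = 47424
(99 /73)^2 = 9801 /5329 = 1.84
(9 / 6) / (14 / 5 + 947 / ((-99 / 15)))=-495 / 46426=-0.01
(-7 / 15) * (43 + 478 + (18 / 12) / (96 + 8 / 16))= -703892 / 2895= -243.14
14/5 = 2.80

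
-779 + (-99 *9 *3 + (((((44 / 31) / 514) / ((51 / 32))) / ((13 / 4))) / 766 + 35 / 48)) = -111713624708713 / 32368837488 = -3451.27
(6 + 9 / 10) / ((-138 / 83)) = -83 / 20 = -4.15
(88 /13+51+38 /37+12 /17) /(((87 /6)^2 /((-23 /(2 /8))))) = -179050032 /6876857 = -26.04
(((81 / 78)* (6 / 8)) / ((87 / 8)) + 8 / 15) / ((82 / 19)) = 64999 / 463710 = 0.14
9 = 9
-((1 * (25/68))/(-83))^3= 15625/179788129984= 0.00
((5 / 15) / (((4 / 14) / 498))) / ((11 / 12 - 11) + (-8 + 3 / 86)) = -299796 / 9313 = -32.19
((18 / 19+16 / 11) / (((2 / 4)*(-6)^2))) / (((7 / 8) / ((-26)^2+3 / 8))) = 194023 / 1881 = 103.15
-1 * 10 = -10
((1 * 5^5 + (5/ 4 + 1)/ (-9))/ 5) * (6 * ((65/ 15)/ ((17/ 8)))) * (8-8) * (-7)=0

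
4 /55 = 0.07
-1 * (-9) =9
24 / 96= 1 / 4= 0.25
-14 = -14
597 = 597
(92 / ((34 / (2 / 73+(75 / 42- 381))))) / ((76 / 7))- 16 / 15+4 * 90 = 264.43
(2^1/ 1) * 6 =12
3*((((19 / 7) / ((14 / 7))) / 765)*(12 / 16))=19 / 4760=0.00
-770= -770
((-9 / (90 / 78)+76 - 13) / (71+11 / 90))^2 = 24681024 / 40972801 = 0.60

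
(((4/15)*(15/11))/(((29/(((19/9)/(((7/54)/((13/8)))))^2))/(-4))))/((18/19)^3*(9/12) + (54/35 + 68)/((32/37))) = -301291726320/695140382783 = -0.43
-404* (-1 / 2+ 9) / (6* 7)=-1717 / 21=-81.76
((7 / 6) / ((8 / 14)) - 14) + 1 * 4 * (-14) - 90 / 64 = -6659 / 96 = -69.36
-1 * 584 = -584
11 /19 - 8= -7.42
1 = 1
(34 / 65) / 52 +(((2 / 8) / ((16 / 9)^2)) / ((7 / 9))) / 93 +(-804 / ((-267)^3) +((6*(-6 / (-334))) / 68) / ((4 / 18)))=61987490961891617 / 3382161342609853440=0.02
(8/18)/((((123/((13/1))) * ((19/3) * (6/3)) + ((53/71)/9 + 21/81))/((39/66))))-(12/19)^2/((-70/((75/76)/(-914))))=787620103782/361464448787057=0.00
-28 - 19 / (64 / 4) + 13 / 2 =-363 / 16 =-22.69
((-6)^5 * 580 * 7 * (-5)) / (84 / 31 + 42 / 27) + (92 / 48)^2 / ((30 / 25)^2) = 3261545758265 / 88128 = 37009188.43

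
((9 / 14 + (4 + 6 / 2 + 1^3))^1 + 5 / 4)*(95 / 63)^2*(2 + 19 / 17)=132496025 / 1889244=70.13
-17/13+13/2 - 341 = -8731/26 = -335.81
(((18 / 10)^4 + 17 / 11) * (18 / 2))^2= 555269386896 / 47265625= 11747.85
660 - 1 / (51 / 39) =11207 / 17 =659.24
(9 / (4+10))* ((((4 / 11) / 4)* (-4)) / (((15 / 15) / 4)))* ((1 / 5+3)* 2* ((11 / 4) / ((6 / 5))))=-96 / 7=-13.71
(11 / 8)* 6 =33 / 4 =8.25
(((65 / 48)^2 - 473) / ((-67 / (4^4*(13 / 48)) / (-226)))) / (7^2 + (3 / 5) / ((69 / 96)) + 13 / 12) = -183390261145 / 84742002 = -2164.10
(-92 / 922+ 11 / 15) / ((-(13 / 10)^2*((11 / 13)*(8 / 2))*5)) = -337 / 15213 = -0.02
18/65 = 0.28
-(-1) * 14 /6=2.33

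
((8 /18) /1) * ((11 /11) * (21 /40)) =7 /30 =0.23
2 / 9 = 0.22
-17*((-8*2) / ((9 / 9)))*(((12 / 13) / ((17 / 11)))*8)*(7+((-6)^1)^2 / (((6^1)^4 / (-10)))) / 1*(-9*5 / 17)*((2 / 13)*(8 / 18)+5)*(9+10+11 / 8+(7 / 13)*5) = -302958386720 / 112047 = -2703850.94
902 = 902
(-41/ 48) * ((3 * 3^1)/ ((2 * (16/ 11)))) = -2.64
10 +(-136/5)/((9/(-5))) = 226/9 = 25.11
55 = 55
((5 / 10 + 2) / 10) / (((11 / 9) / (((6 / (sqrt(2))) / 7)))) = 0.12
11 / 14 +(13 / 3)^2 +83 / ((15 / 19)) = 78559 / 630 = 124.70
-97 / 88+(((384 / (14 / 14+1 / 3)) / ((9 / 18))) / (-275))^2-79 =-45807667 / 605000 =-75.72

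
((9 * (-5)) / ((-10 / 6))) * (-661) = -17847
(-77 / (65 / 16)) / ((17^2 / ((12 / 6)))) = -2464 / 18785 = -0.13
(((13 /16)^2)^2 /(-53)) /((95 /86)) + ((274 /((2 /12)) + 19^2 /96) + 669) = 1146701534191 /494960640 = 2316.75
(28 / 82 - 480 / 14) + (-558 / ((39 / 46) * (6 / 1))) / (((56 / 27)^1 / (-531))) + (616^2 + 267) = 869370427 / 2132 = 407772.25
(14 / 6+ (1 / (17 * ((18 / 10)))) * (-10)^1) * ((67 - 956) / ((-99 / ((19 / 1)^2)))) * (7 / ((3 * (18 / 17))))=689676421 / 48114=14334.22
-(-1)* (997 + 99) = 1096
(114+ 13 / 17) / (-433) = -1951 / 7361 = -0.27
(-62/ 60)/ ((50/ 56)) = -434/ 375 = -1.16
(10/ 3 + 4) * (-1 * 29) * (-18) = 3828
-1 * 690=-690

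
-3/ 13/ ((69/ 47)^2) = -0.11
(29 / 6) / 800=29 / 4800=0.01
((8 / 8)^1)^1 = 1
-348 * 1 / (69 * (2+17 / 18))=-2088 / 1219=-1.71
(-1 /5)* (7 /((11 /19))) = -133 /55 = -2.42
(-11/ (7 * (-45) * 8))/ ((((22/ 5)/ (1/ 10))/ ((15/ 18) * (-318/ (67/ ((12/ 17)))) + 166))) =0.02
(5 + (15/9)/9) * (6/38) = 140/171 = 0.82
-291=-291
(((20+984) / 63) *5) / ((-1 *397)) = -5020 / 25011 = -0.20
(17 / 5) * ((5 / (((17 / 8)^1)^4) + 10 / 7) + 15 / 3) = 22.69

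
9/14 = 0.64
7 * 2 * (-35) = -490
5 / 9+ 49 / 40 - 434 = -155599 / 360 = -432.22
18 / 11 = 1.64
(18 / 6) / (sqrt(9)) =1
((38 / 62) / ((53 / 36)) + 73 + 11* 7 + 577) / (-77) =-170735 / 18073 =-9.45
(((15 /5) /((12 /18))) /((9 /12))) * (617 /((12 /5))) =3085 /2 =1542.50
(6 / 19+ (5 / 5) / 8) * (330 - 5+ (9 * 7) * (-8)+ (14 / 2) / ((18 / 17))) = -207901 / 2736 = -75.99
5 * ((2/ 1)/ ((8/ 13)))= 65/ 4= 16.25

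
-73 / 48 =-1.52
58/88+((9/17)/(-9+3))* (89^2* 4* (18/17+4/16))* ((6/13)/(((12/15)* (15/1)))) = -5788756/41327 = -140.07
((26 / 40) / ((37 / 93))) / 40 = 1209 / 29600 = 0.04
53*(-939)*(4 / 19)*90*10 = -179161200 / 19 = -9429536.84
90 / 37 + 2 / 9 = 884 / 333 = 2.65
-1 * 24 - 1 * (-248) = 224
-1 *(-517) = 517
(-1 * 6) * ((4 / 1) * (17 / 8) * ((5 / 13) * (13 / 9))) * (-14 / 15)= 238 / 9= 26.44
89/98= 0.91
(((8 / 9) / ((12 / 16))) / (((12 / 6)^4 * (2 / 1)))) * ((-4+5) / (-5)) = -1 / 135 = -0.01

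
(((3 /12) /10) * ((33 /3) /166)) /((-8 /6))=-33 /26560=-0.00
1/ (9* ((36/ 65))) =65/ 324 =0.20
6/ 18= 1/ 3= 0.33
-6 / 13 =-0.46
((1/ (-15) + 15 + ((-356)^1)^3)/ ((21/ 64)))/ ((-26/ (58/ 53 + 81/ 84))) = 254465526016/ 23373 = 10887157.23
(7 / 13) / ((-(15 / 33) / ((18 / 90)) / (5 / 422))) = -77 / 27430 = -0.00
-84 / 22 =-42 / 11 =-3.82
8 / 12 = 0.67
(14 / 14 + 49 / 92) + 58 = 59.53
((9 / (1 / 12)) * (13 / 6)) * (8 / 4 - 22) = -4680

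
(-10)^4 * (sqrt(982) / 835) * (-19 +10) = -18000 * sqrt(982) / 167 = -3377.63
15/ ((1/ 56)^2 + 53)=15680/ 55403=0.28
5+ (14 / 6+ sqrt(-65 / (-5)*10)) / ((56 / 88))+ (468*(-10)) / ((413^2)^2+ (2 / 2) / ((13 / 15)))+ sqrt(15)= sqrt(15)+ 2458424682272 / 283664391681+ 11*sqrt(130) / 7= 30.46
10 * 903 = 9030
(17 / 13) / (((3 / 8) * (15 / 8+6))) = 1088 / 2457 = 0.44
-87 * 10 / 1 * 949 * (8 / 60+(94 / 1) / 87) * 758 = -759625152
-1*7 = -7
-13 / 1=-13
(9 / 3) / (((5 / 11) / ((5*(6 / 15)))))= 66 / 5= 13.20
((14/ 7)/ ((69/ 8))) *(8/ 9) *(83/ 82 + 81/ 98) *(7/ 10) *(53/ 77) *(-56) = -100240384/ 9802485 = -10.23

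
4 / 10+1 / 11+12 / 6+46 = 2667 / 55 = 48.49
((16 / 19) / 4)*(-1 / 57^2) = -4 / 61731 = -0.00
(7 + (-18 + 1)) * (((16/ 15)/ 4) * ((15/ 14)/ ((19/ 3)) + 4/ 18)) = -3748/ 3591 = -1.04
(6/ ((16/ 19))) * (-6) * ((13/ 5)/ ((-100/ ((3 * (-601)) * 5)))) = -4008069/ 400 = -10020.17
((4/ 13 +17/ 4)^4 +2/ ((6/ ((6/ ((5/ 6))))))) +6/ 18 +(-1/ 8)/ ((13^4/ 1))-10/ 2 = 47075752991/ 109674240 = 429.23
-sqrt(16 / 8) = -sqrt(2) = -1.41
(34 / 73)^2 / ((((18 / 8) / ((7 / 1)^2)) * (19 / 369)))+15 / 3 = 9795871 / 101251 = 96.75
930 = 930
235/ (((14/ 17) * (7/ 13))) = 51935/ 98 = 529.95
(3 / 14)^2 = 9 / 196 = 0.05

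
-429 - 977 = -1406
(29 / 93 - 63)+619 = 51737 / 93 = 556.31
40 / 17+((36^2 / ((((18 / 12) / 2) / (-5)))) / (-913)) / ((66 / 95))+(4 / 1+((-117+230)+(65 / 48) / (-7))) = 7617059077 / 57365616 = 132.78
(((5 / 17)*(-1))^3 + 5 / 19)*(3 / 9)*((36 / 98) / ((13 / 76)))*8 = 608640 / 447083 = 1.36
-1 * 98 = -98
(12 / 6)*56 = 112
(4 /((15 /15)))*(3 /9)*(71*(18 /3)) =568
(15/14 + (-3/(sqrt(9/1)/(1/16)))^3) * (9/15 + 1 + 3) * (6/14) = 2119197/1003520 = 2.11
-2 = -2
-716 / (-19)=716 / 19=37.68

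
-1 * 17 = -17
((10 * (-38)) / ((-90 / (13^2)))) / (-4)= -3211 / 18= -178.39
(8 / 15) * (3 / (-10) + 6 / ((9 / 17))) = 1324 / 225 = 5.88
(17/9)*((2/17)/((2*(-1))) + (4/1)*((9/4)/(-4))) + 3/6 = -139/36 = -3.86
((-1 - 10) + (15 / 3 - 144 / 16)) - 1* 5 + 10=-10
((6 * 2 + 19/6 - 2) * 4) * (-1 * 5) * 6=-1580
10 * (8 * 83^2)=551120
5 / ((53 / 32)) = 160 / 53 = 3.02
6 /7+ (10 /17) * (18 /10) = 228 /119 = 1.92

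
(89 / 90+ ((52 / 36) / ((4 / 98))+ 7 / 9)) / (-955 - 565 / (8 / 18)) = -6688 / 400725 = -0.02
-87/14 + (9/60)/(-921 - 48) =-281017/45220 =-6.21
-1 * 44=-44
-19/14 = -1.36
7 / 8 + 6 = 55 / 8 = 6.88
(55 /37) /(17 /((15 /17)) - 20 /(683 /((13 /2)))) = 51225 /657379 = 0.08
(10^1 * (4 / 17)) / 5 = 8 / 17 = 0.47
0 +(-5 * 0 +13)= 13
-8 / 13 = -0.62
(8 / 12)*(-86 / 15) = -172 / 45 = -3.82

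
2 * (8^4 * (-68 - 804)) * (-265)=1893007360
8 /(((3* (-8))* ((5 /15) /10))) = -10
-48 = -48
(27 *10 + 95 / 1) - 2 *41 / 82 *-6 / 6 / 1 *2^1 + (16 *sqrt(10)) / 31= 16 *sqrt(10) / 31 + 367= 368.63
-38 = -38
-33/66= -1/2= -0.50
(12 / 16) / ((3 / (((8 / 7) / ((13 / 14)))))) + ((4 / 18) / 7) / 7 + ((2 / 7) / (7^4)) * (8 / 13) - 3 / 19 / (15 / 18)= 22945288 / 186809805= 0.12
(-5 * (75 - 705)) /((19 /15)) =47250 /19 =2486.84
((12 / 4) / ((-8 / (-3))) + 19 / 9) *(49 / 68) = 11417 / 4896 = 2.33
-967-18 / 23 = -22259 / 23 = -967.78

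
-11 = -11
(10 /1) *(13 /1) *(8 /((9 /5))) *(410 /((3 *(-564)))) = -533000 /3807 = -140.01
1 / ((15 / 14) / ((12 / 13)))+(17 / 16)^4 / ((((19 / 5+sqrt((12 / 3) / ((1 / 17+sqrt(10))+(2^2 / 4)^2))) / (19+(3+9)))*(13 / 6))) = (18350080*sqrt(17)+229051477*sqrt(18+17*sqrt(10))) / (2129920*(10*sqrt(17)+19*sqrt(18+17*sqrt(10)))) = 4.68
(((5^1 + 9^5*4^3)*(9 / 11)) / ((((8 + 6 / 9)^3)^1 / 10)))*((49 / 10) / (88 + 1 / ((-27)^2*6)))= 98411133136869 / 37208769884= 2644.84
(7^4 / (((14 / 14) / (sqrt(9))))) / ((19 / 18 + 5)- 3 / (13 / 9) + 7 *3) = 240786 / 835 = 288.37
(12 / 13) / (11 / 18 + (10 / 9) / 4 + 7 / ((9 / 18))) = 54 / 871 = 0.06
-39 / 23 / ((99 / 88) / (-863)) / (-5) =-89752 / 345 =-260.15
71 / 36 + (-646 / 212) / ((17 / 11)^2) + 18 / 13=877505 / 421668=2.08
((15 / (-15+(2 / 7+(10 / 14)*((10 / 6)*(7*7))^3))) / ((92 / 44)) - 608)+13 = -1006228513955 / 1691140412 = -595.00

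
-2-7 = -9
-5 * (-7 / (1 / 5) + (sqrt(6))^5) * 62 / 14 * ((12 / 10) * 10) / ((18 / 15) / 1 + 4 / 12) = 139500 / 23 - 1004400 * sqrt(6) / 161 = -9215.95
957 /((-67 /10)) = -9570 /67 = -142.84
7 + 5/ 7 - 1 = 47/ 7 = 6.71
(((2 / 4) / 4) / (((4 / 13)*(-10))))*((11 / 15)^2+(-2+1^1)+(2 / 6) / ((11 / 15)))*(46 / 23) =247 / 396000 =0.00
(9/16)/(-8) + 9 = 1143/128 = 8.93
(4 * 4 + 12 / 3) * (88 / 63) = 1760 / 63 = 27.94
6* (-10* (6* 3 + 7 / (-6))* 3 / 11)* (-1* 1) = 3030 / 11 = 275.45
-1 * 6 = -6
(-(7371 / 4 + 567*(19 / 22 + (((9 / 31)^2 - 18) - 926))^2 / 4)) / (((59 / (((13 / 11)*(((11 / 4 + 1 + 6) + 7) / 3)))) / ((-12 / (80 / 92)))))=4515427633316585312691 / 23207417794880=194568291.62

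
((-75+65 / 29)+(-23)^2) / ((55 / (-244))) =-3228364 / 1595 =-2024.05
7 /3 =2.33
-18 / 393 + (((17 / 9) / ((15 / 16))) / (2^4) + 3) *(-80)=-884674 / 3537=-250.12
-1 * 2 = -2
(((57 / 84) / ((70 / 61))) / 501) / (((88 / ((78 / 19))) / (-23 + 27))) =793 / 3600520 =0.00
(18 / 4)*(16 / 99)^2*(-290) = -37120 / 1089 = -34.09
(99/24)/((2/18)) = 297/8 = 37.12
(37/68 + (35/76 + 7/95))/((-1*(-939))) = 1161/1010990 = 0.00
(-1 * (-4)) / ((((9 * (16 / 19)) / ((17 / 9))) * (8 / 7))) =2261 / 2592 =0.87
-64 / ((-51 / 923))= 59072 / 51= 1158.27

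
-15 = -15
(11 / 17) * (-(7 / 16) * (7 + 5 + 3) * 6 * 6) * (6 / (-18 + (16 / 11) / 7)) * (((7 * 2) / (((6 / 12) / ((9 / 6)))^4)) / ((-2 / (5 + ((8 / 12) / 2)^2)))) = -695880801 / 4658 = -149394.76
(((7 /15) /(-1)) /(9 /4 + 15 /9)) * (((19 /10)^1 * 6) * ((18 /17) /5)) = -28728 /99875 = -0.29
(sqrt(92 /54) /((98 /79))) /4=79 * sqrt(138) /3528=0.26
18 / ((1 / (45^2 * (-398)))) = -14507100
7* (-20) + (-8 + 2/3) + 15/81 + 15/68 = -269759/1836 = -146.93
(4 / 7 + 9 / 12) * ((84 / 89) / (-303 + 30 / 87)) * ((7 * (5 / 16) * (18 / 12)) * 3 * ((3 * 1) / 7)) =-434565 / 24996896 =-0.02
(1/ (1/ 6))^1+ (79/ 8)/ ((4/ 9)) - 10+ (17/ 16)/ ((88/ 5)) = 25737/ 1408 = 18.28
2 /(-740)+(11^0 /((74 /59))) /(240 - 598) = -653 /132460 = -0.00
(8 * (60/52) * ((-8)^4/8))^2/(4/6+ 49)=11324620800/25181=449728.80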